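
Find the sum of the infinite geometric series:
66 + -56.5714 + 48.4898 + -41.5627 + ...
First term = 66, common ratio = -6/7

For |r| < 1, S = a / (1 - r)
S = 66 / (1 - (-6/7))
S = 66 / (13/7)
S = 462/13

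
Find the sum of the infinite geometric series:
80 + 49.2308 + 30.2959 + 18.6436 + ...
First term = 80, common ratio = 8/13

For |r| < 1, S = a / (1 - r)
S = 80 / (1 - (8/13))
S = 80 / (5/13)
S = 208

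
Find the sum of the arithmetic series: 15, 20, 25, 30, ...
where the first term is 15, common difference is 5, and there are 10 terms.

Sₙ = n/2 × (first + last)
Last term = a + (n-1)d = 15 + (10-1)×5 = 60
S_10 = 10/2 × (15 + 60)
S_10 = 10/2 × 75 = 375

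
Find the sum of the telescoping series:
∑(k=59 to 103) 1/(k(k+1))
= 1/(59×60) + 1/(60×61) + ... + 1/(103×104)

Partial fractions: 1/(k(k+1)) = 1/k - 1/(k+1)
The series telescopes:
= (1/59 - 1/60) + (1/60 - 1/61) + ... + (1/103 - 1/104)
= 1/59 - 1/104
= 45/6136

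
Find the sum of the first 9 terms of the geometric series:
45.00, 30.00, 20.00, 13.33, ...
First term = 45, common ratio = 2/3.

Sₙ = a(1 - rⁿ) / (1 - r)
S_9 = 45(1 - (2/3)^9) / (1 - (2/3))
S_9 = 45(1 - (512/19683)) / (1/3)
S_9 = 95855/729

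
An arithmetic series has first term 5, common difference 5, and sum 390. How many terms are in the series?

Using S = n/2 × [2a + (n-1)d]
390 = n/2 × [2(5) + (n-1)(5)]
390 = n/2 × [10 + 5n - 5]
780 = n × [5 + 5n]
5n² + (5)n - 780 = 0
Discriminant: Δ = (5)² - 4(5)(-780) = 25 + 15600 = 15625
√Δ = 125
n = [-(5) + √Δ] / (2·5) = (-5 + 125) / 10 = 120 / 10 = 12
(The negative root is discarded since n must be a positive integer.)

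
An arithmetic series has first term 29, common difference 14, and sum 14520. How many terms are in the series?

Using S = n/2 × [2a + (n-1)d]
14520 = n/2 × [2(29) + (n-1)(14)]
14520 = n/2 × [58 + 14n - 14]
29040 = n × [44 + 14n]
14n² + (44)n - 29040 = 0
Discriminant: Δ = (44)² - 4(14)(-29040) = 1936 + 1626240 = 1628176
√Δ = 1276
n = [-(44) + √Δ] / (2·14) = (-44 + 1276) / 28 = 1232 / 28 = 44
(The negative root is discarded since n must be a positive integer.)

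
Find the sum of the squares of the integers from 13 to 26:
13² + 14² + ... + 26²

Use ∑_{k=1}^{n} k² = n(n+1)(2n+1)/6, then subtract the first 12 terms.
∑_{k=1}^{26} k² = 26×27×53/6 = 6201
∑_{k=1}^{12} k² = 12×13×25/6 = 650
∑_{k=13}^{26} k² = 6201 - 650 = 5551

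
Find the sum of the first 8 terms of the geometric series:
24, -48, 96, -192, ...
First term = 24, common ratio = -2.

Sₙ = a(1 - rⁿ) / (1 - r)
S_8 = 24(1 - (-2)^8) / (1 - (-2))
S_8 = 24(1 - 256) / (3)
S_8 = -2040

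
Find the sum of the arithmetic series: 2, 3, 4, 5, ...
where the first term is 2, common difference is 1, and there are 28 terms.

Sₙ = n/2 × (first + last)
Last term = a + (n-1)d = 2 + (28-1)×1 = 29
S_28 = 28/2 × (2 + 29)
S_28 = 28/2 × 31 = 434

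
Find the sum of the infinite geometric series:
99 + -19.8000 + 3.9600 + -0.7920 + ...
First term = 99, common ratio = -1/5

For |r| < 1, S = a / (1 - r)
S = 99 / (1 - (-1/5))
S = 99 / (6/5)
S = 165/2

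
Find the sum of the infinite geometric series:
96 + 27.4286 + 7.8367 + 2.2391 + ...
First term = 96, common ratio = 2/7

For |r| < 1, S = a / (1 - r)
S = 96 / (1 - (2/7))
S = 96 / (5/7)
S = 672/5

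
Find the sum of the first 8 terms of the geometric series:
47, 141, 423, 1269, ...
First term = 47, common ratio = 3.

Sₙ = a(1 - rⁿ) / (1 - r)
S_8 = 47(1 - 3^8) / (1 - 3)
S_8 = 47(1 - 6561) / (-2)
S_8 = 154160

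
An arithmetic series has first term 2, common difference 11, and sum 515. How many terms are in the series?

Using S = n/2 × [2a + (n-1)d]
515 = n/2 × [2(2) + (n-1)(11)]
515 = n/2 × [4 + 11n - 11]
1030 = n × [-7 + 11n]
11n² + (-7)n - 1030 = 0
Discriminant: Δ = (-7)² - 4(11)(-1030) = 49 + 45320 = 45369
√Δ = 213
n = [-(-7) + √Δ] / (2·11) = (7 + 213) / 22 = 220 / 22 = 10
(The negative root is discarded since n must be a positive integer.)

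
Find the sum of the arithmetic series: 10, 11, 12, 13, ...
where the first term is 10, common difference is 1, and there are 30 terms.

Sₙ = n/2 × (first + last)
Last term = a + (n-1)d = 10 + (30-1)×1 = 39
S_30 = 30/2 × (10 + 39)
S_30 = 30/2 × 49 = 735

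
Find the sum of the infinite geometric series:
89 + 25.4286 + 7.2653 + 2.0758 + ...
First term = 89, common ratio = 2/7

For |r| < 1, S = a / (1 - r)
S = 89 / (1 - (2/7))
S = 89 / (5/7)
S = 623/5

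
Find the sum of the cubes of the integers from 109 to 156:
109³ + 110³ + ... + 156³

Use ∑_{k=1}^{n} k³ = [n(n+1)/2]², then subtract the first 108 terms.
∑_{k=1}^{156} k³ = [156×157/2]² = 12246² = 149964516
∑_{k=1}^{108} k³ = [108×109/2]² = 5886² = 34644996
∑_{k=109}^{156} k³ = 149964516 - 34644996 = 115319520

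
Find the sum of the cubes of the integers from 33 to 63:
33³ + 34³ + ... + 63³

Use ∑_{k=1}^{n} k³ = [n(n+1)/2]², then subtract the first 32 terms.
∑_{k=1}^{63} k³ = [63×64/2]² = 2016² = 4064256
∑_{k=1}^{32} k³ = [32×33/2]² = 528² = 278784
∑_{k=33}^{63} k³ = 4064256 - 278784 = 3785472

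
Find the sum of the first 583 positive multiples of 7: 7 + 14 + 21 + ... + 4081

Factor out 7: = 7(1 + 2 + ... + 583) = 7 × n(n+1)/2
= 7 × 583×584/2
= 7 × 170236
= 1191652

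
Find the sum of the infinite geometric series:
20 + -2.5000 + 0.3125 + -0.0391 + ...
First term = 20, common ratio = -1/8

For |r| < 1, S = a / (1 - r)
S = 20 / (1 - (-1/8))
S = 20 / (9/8)
S = 160/9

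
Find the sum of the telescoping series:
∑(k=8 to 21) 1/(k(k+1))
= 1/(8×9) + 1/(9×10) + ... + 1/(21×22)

Partial fractions: 1/(k(k+1)) = 1/k - 1/(k+1)
The series telescopes:
= (1/8 - 1/9) + (1/9 - 1/10) + ... + (1/21 - 1/22)
= 1/8 - 1/22
= 7/88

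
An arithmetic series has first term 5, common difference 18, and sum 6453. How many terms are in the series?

Using S = n/2 × [2a + (n-1)d]
6453 = n/2 × [2(5) + (n-1)(18)]
6453 = n/2 × [10 + 18n - 18]
12906 = n × [-8 + 18n]
18n² + (-8)n - 12906 = 0
Discriminant: Δ = (-8)² - 4(18)(-12906) = 64 + 929232 = 929296
√Δ = 964
n = [-(-8) + √Δ] / (2·18) = (8 + 964) / 36 = 972 / 36 = 27
(The negative root is discarded since n must be a positive integer.)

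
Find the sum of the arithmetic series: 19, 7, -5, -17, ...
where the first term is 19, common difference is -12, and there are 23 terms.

Sₙ = n/2 × (first + last)
Last term = a + (n-1)d = 19 + (23-1)×(-12) = -245
S_23 = 23/2 × (19 + (-245))
S_23 = 23/2 × (-226) = -2599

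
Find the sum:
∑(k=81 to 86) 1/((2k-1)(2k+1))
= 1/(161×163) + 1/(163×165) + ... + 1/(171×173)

Partial fractions: 1/((2k-1)(2k+1)) = (1/2)[1/(2k-1) - 1/(2k+1)]
The series telescopes:
= (1/2)[1/161 - 1/173]
= 6/27853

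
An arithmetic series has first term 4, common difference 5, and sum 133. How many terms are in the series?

Using S = n/2 × [2a + (n-1)d]
133 = n/2 × [2(4) + (n-1)(5)]
133 = n/2 × [8 + 5n - 5]
266 = n × [3 + 5n]
5n² + (3)n - 266 = 0
Discriminant: Δ = (3)² - 4(5)(-266) = 9 + 5320 = 5329
√Δ = 73
n = [-(3) + √Δ] / (2·5) = (-3 + 73) / 10 = 70 / 10 = 7
(The negative root is discarded since n must be a positive integer.)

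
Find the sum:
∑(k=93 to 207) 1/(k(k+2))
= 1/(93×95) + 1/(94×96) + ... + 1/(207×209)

Partial fractions: 1/(k(k+2)) = (1/2)[1/k - 1/(k+2)]
Telescoping leaves the first two and last two terms:
= (1/2)[1/93 + 1/94 - 1/208 - 1/209]
= 2241925/380032224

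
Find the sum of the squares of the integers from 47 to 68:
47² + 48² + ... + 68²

Use ∑_{k=1}^{n} k² = n(n+1)(2n+1)/6, then subtract the first 46 terms.
∑_{k=1}^{68} k² = 68×69×137/6 = 107134
∑_{k=1}^{46} k² = 46×47×93/6 = 33511
∑_{k=47}^{68} k² = 107134 - 33511 = 73623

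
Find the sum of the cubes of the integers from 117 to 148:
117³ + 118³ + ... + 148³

Use ∑_{k=1}^{n} k³ = [n(n+1)/2]², then subtract the first 116 terms.
∑_{k=1}^{148} k³ = [148×149/2]² = 11026² = 121572676
∑_{k=1}^{116} k³ = [116×117/2]² = 6786² = 46049796
∑_{k=117}^{148} k³ = 121572676 - 46049796 = 75522880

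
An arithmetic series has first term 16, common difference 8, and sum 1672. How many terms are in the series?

Using S = n/2 × [2a + (n-1)d]
1672 = n/2 × [2(16) + (n-1)(8)]
1672 = n/2 × [32 + 8n - 8]
3344 = n × [24 + 8n]
8n² + (24)n - 3344 = 0
Discriminant: Δ = (24)² - 4(8)(-3344) = 576 + 107008 = 107584
√Δ = 328
n = [-(24) + √Δ] / (2·8) = (-24 + 328) / 16 = 304 / 16 = 19
(The negative root is discarded since n must be a positive integer.)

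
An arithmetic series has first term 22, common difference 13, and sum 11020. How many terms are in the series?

Using S = n/2 × [2a + (n-1)d]
11020 = n/2 × [2(22) + (n-1)(13)]
11020 = n/2 × [44 + 13n - 13]
22040 = n × [31 + 13n]
13n² + (31)n - 22040 = 0
Discriminant: Δ = (31)² - 4(13)(-22040) = 961 + 1146080 = 1147041
√Δ = 1071
n = [-(31) + √Δ] / (2·13) = (-31 + 1071) / 26 = 1040 / 26 = 40
(The negative root is discarded since n must be a positive integer.)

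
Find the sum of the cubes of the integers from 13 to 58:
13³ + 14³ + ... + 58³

Use ∑_{k=1}^{n} k³ = [n(n+1)/2]², then subtract the first 12 terms.
∑_{k=1}^{58} k³ = [58×59/2]² = 1711² = 2927521
∑_{k=1}^{12} k³ = [12×13/2]² = 78² = 6084
∑_{k=13}^{58} k³ = 2927521 - 6084 = 2921437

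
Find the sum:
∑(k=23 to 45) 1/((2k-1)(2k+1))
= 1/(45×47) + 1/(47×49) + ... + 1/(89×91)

Partial fractions: 1/((2k-1)(2k+1)) = (1/2)[1/(2k-1) - 1/(2k+1)]
The series telescopes:
= (1/2)[1/45 - 1/91]
= 23/4095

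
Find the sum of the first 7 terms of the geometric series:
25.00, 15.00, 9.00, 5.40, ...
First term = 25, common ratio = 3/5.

Sₙ = a(1 - rⁿ) / (1 - r)
S_7 = 25(1 - (3/5)^7) / (1 - (3/5))
S_7 = 25(1 - (2187/78125)) / (2/5)
S_7 = 37969/625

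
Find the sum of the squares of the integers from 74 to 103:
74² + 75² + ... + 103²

Use ∑_{k=1}^{n} k² = n(n+1)(2n+1)/6, then subtract the first 73 terms.
∑_{k=1}^{103} k² = 103×104×207/6 = 369564
∑_{k=1}^{73} k² = 73×74×147/6 = 132349
∑_{k=74}^{103} k² = 369564 - 132349 = 237215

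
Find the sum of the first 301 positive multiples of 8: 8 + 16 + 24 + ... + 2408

Factor out 8: = 8(1 + 2 + ... + 301) = 8 × n(n+1)/2
= 8 × 301×302/2
= 8 × 45451
= 363608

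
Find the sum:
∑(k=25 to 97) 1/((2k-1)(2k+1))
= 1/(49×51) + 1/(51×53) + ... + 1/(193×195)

Partial fractions: 1/((2k-1)(2k+1)) = (1/2)[1/(2k-1) - 1/(2k+1)]
The series telescopes:
= (1/2)[1/49 - 1/195]
= 73/9555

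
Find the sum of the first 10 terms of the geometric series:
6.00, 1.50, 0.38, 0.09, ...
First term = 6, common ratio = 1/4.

Sₙ = a(1 - rⁿ) / (1 - r)
S_10 = 6(1 - (1/4)^10) / (1 - (1/4))
S_10 = 6(1 - (1/1048576)) / (3/4)
S_10 = 1048575/131072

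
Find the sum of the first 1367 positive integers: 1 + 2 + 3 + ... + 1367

Formula: ∑k = n(n+1)/2
= 1367×1368/2
= 1870056/2
= 935028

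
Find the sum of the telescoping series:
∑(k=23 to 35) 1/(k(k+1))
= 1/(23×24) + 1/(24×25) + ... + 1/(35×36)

Partial fractions: 1/(k(k+1)) = 1/k - 1/(k+1)
The series telescopes:
= (1/23 - 1/24) + (1/24 - 1/25) + ... + (1/35 - 1/36)
= 1/23 - 1/36
= 13/828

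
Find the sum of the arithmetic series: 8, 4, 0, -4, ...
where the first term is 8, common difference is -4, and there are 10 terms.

Sₙ = n/2 × (first + last)
Last term = a + (n-1)d = 8 + (10-1)×(-4) = -28
S_10 = 10/2 × (8 + (-28))
S_10 = 10/2 × (-20) = -100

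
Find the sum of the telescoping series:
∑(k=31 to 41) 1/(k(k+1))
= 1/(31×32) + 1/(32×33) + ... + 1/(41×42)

Partial fractions: 1/(k(k+1)) = 1/k - 1/(k+1)
The series telescopes:
= (1/31 - 1/32) + (1/32 - 1/33) + ... + (1/41 - 1/42)
= 1/31 - 1/42
= 11/1302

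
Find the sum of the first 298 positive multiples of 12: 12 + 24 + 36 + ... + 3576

Factor out 12: = 12(1 + 2 + ... + 298) = 12 × n(n+1)/2
= 12 × 298×299/2
= 12 × 44551
= 534612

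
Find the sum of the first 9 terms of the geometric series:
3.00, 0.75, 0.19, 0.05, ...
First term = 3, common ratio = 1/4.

Sₙ = a(1 - rⁿ) / (1 - r)
S_9 = 3(1 - (1/4)^9) / (1 - (1/4))
S_9 = 3(1 - (1/262144)) / (3/4)
S_9 = 262143/65536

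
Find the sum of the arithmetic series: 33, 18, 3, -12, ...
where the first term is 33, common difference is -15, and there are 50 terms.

Sₙ = n/2 × (first + last)
Last term = a + (n-1)d = 33 + (50-1)×(-15) = -702
S_50 = 50/2 × (33 + (-702))
S_50 = 50/2 × (-669) = -16725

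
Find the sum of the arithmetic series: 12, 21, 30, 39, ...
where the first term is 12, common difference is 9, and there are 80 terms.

Sₙ = n/2 × (first + last)
Last term = a + (n-1)d = 12 + (80-1)×9 = 723
S_80 = 80/2 × (12 + 723)
S_80 = 80/2 × 735 = 29400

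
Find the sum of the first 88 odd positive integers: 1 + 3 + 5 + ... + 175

Sum of first n odd numbers = n²
= 88²
= 7744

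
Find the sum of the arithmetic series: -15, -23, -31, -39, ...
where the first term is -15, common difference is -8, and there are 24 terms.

Sₙ = n/2 × (first + last)
Last term = a + (n-1)d = -15 + (24-1)×(-8) = -199
S_24 = 24/2 × (-15 + (-199))
S_24 = 24/2 × (-214) = -2568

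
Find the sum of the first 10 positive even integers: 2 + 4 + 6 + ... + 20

Sum of first n even numbers = n(n+1)
= 10×11
= 110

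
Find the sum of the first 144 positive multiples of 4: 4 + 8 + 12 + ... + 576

Factor out 4: = 4(1 + 2 + ... + 144) = 4 × n(n+1)/2
= 4 × 144×145/2
= 4 × 10440
= 41760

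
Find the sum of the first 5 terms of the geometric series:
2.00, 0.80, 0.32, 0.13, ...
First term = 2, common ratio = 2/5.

Sₙ = a(1 - rⁿ) / (1 - r)
S_5 = 2(1 - (2/5)^5) / (1 - (2/5))
S_5 = 2(1 - (32/3125)) / (3/5)
S_5 = 2062/625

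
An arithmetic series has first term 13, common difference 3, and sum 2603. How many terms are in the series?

Using S = n/2 × [2a + (n-1)d]
2603 = n/2 × [2(13) + (n-1)(3)]
2603 = n/2 × [26 + 3n - 3]
5206 = n × [23 + 3n]
3n² + (23)n - 5206 = 0
Discriminant: Δ = (23)² - 4(3)(-5206) = 529 + 62472 = 63001
√Δ = 251
n = [-(23) + √Δ] / (2·3) = (-23 + 251) / 6 = 228 / 6 = 38
(The negative root is discarded since n must be a positive integer.)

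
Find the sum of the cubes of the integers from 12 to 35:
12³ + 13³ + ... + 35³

Use ∑_{k=1}^{n} k³ = [n(n+1)/2]², then subtract the first 11 terms.
∑_{k=1}^{35} k³ = [35×36/2]² = 630² = 396900
∑_{k=1}^{11} k³ = [11×12/2]² = 66² = 4356
∑_{k=12}^{35} k³ = 396900 - 4356 = 392544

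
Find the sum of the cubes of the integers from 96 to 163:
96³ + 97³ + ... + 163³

Use ∑_{k=1}^{n} k³ = [n(n+1)/2]², then subtract the first 95 terms.
∑_{k=1}^{163} k³ = [163×164/2]² = 13366² = 178649956
∑_{k=1}^{95} k³ = [95×96/2]² = 4560² = 20793600
∑_{k=96}^{163} k³ = 178649956 - 20793600 = 157856356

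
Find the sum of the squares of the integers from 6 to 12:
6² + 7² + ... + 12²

Use ∑_{k=1}^{n} k² = n(n+1)(2n+1)/6, then subtract the first 5 terms.
∑_{k=1}^{12} k² = 12×13×25/6 = 650
∑_{k=1}^{5} k² = 5×6×11/6 = 55
∑_{k=6}^{12} k² = 650 - 55 = 595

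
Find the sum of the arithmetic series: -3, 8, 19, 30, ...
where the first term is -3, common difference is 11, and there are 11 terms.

Sₙ = n/2 × (first + last)
Last term = a + (n-1)d = -3 + (11-1)×11 = 107
S_11 = 11/2 × (-3 + 107)
S_11 = 11/2 × 104 = 572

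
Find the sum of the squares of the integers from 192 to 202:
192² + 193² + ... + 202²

Use ∑_{k=1}^{n} k² = n(n+1)(2n+1)/6, then subtract the first 191 terms.
∑_{k=1}^{202} k² = 202×203×405/6 = 2767905
∑_{k=1}^{191} k² = 191×192×383/6 = 2340896
∑_{k=192}^{202} k² = 2767905 - 2340896 = 427009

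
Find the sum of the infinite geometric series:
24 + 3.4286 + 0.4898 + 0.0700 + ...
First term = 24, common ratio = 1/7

For |r| < 1, S = a / (1 - r)
S = 24 / (1 - (1/7))
S = 24 / (6/7)
S = 28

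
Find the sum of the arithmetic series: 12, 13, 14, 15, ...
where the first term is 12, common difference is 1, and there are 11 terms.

Sₙ = n/2 × (first + last)
Last term = a + (n-1)d = 12 + (11-1)×1 = 22
S_11 = 11/2 × (12 + 22)
S_11 = 11/2 × 34 = 187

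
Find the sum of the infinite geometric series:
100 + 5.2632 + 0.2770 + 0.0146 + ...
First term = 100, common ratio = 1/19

For |r| < 1, S = a / (1 - r)
S = 100 / (1 - (1/19))
S = 100 / (18/19)
S = 950/9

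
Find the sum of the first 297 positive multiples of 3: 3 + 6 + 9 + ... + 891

Factor out 3: = 3(1 + 2 + ... + 297) = 3 × n(n+1)/2
= 3 × 297×298/2
= 3 × 44253
= 132759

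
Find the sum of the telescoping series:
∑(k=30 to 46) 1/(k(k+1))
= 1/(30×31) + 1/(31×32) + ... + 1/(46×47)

Partial fractions: 1/(k(k+1)) = 1/k - 1/(k+1)
The series telescopes:
= (1/30 - 1/31) + (1/31 - 1/32) + ... + (1/46 - 1/47)
= 1/30 - 1/47
= 17/1410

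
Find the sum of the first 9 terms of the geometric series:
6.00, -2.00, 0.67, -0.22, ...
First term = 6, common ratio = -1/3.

Sₙ = a(1 - rⁿ) / (1 - r)
S_9 = 6(1 - (-1/3)^9) / (1 - (-1/3))
S_9 = 6(1 - (-1/19683)) / (4/3)
S_9 = 9842/2187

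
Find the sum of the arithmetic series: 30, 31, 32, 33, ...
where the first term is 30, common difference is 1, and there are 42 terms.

Sₙ = n/2 × (first + last)
Last term = a + (n-1)d = 30 + (42-1)×1 = 71
S_42 = 42/2 × (30 + 71)
S_42 = 42/2 × 101 = 2121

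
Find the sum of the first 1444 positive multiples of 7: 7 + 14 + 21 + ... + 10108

Factor out 7: = 7(1 + 2 + ... + 1444) = 7 × n(n+1)/2
= 7 × 1444×1445/2
= 7 × 1043290
= 7303030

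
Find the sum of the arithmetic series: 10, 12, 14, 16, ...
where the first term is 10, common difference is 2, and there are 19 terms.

Sₙ = n/2 × (first + last)
Last term = a + (n-1)d = 10 + (19-1)×2 = 46
S_19 = 19/2 × (10 + 46)
S_19 = 19/2 × 56 = 532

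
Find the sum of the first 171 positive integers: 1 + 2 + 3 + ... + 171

Formula: ∑k = n(n+1)/2
= 171×172/2
= 29412/2
= 14706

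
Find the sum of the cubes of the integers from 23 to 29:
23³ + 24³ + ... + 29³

Use ∑_{k=1}^{n} k³ = [n(n+1)/2]², then subtract the first 22 terms.
∑_{k=1}^{29} k³ = [29×30/2]² = 435² = 189225
∑_{k=1}^{22} k³ = [22×23/2]² = 253² = 64009
∑_{k=23}^{29} k³ = 189225 - 64009 = 125216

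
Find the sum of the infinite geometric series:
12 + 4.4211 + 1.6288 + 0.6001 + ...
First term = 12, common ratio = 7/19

For |r| < 1, S = a / (1 - r)
S = 12 / (1 - (7/19))
S = 12 / (12/19)
S = 19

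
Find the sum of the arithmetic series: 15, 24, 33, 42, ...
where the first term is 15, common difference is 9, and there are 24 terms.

Sₙ = n/2 × (first + last)
Last term = a + (n-1)d = 15 + (24-1)×9 = 222
S_24 = 24/2 × (15 + 222)
S_24 = 24/2 × 237 = 2844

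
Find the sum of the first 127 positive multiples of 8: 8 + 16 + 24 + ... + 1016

Factor out 8: = 8(1 + 2 + ... + 127) = 8 × n(n+1)/2
= 8 × 127×128/2
= 8 × 8128
= 65024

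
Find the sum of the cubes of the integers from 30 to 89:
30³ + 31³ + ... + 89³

Use ∑_{k=1}^{n} k³ = [n(n+1)/2]², then subtract the first 29 terms.
∑_{k=1}^{89} k³ = [89×90/2]² = 4005² = 16040025
∑_{k=1}^{29} k³ = [29×30/2]² = 435² = 189225
∑_{k=30}^{89} k³ = 16040025 - 189225 = 15850800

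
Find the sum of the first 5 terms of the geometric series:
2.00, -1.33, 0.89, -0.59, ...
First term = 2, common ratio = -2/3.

Sₙ = a(1 - rⁿ) / (1 - r)
S_5 = 2(1 - (-2/3)^5) / (1 - (-2/3))
S_5 = 2(1 - (-32/243)) / (5/3)
S_5 = 110/81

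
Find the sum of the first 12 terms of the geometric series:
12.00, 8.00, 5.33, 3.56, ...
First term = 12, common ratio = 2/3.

Sₙ = a(1 - rⁿ) / (1 - r)
S_12 = 12(1 - (2/3)^12) / (1 - (2/3))
S_12 = 12(1 - (4096/531441)) / (1/3)
S_12 = 2109380/59049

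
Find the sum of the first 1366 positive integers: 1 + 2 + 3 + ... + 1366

Formula: ∑k = n(n+1)/2
= 1366×1367/2
= 1867322/2
= 933661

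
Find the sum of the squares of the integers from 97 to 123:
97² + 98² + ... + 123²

Use ∑_{k=1}^{n} k² = n(n+1)(2n+1)/6, then subtract the first 96 terms.
∑_{k=1}^{123} k² = 123×124×247/6 = 627874
∑_{k=1}^{96} k² = 96×97×193/6 = 299536
∑_{k=97}^{123} k² = 627874 - 299536 = 328338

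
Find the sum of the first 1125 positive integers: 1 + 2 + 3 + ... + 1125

Formula: ∑k = n(n+1)/2
= 1125×1126/2
= 1266750/2
= 633375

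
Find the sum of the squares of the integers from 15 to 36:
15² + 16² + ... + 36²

Use ∑_{k=1}^{n} k² = n(n+1)(2n+1)/6, then subtract the first 14 terms.
∑_{k=1}^{36} k² = 36×37×73/6 = 16206
∑_{k=1}^{14} k² = 14×15×29/6 = 1015
∑_{k=15}^{36} k² = 16206 - 1015 = 15191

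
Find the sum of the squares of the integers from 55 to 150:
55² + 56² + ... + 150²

Use ∑_{k=1}^{n} k² = n(n+1)(2n+1)/6, then subtract the first 54 terms.
∑_{k=1}^{150} k² = 150×151×301/6 = 1136275
∑_{k=1}^{54} k² = 54×55×109/6 = 53955
∑_{k=55}^{150} k² = 1136275 - 53955 = 1082320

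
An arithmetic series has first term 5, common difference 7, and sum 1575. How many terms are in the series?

Using S = n/2 × [2a + (n-1)d]
1575 = n/2 × [2(5) + (n-1)(7)]
1575 = n/2 × [10 + 7n - 7]
3150 = n × [3 + 7n]
7n² + (3)n - 3150 = 0
Discriminant: Δ = (3)² - 4(7)(-3150) = 9 + 88200 = 88209
√Δ = 297
n = [-(3) + √Δ] / (2·7) = (-3 + 297) / 14 = 294 / 14 = 21
(The negative root is discarded since n must be a positive integer.)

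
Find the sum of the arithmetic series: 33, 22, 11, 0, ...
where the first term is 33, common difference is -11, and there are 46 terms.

Sₙ = n/2 × (first + last)
Last term = a + (n-1)d = 33 + (46-1)×(-11) = -462
S_46 = 46/2 × (33 + (-462))
S_46 = 46/2 × (-429) = -9867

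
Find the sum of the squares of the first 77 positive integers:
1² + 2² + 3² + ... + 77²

Formula: ∑k² = n(n+1)(2n+1)/6
= 77×78×155/6
= 930930/6
= 155155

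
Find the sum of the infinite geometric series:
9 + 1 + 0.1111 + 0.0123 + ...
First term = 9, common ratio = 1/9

For |r| < 1, S = a / (1 - r)
S = 9 / (1 - (1/9))
S = 9 / (8/9)
S = 81/8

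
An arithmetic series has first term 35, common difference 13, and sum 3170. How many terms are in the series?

Using S = n/2 × [2a + (n-1)d]
3170 = n/2 × [2(35) + (n-1)(13)]
3170 = n/2 × [70 + 13n - 13]
6340 = n × [57 + 13n]
13n² + (57)n - 6340 = 0
Discriminant: Δ = (57)² - 4(13)(-6340) = 3249 + 329680 = 332929
√Δ = 577
n = [-(57) + √Δ] / (2·13) = (-57 + 577) / 26 = 520 / 26 = 20
(The negative root is discarded since n must be a positive integer.)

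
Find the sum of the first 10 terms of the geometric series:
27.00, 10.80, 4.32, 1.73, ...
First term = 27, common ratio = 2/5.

Sₙ = a(1 - rⁿ) / (1 - r)
S_10 = 27(1 - (2/5)^10) / (1 - (2/5))
S_10 = 27(1 - (1024/9765625)) / (3/5)
S_10 = 87881409/1953125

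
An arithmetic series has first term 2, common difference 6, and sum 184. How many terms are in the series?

Using S = n/2 × [2a + (n-1)d]
184 = n/2 × [2(2) + (n-1)(6)]
184 = n/2 × [4 + 6n - 6]
368 = n × [-2 + 6n]
6n² + (-2)n - 368 = 0
Discriminant: Δ = (-2)² - 4(6)(-368) = 4 + 8832 = 8836
√Δ = 94
n = [-(-2) + √Δ] / (2·6) = (2 + 94) / 12 = 96 / 12 = 8
(The negative root is discarded since n must be a positive integer.)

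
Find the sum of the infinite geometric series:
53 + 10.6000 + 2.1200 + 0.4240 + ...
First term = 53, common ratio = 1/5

For |r| < 1, S = a / (1 - r)
S = 53 / (1 - (1/5))
S = 53 / (4/5)
S = 265/4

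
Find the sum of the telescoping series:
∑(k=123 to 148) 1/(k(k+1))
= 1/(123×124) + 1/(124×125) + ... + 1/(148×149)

Partial fractions: 1/(k(k+1)) = 1/k - 1/(k+1)
The series telescopes:
= (1/123 - 1/124) + (1/124 - 1/125) + ... + (1/148 - 1/149)
= 1/123 - 1/149
= 26/18327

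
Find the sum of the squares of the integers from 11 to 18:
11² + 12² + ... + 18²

Use ∑_{k=1}^{n} k² = n(n+1)(2n+1)/6, then subtract the first 10 terms.
∑_{k=1}^{18} k² = 18×19×37/6 = 2109
∑_{k=1}^{10} k² = 10×11×21/6 = 385
∑_{k=11}^{18} k² = 2109 - 385 = 1724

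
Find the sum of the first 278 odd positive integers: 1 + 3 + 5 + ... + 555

Sum of first n odd numbers = n²
= 278²
= 77284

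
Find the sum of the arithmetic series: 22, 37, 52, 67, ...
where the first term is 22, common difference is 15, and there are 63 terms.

Sₙ = n/2 × (first + last)
Last term = a + (n-1)d = 22 + (63-1)×15 = 952
S_63 = 63/2 × (22 + 952)
S_63 = 63/2 × 974 = 30681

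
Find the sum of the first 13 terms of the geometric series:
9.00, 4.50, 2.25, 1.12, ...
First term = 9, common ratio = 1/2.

Sₙ = a(1 - rⁿ) / (1 - r)
S_13 = 9(1 - (1/2)^13) / (1 - (1/2))
S_13 = 9(1 - (1/8192)) / (1/2)
S_13 = 73719/4096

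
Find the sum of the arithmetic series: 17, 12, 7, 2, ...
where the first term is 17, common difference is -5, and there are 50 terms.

Sₙ = n/2 × (first + last)
Last term = a + (n-1)d = 17 + (50-1)×(-5) = -228
S_50 = 50/2 × (17 + (-228))
S_50 = 50/2 × (-211) = -5275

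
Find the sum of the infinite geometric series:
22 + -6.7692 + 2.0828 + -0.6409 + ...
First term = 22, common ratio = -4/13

For |r| < 1, S = a / (1 - r)
S = 22 / (1 - (-4/13))
S = 22 / (17/13)
S = 286/17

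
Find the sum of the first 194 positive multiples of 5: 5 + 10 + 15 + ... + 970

Factor out 5: = 5(1 + 2 + ... + 194) = 5 × n(n+1)/2
= 5 × 194×195/2
= 5 × 18915
= 94575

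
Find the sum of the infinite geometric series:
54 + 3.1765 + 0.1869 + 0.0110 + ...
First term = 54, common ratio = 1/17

For |r| < 1, S = a / (1 - r)
S = 54 / (1 - (1/17))
S = 54 / (16/17)
S = 459/8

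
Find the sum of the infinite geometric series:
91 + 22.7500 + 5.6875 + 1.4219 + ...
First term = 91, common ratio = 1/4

For |r| < 1, S = a / (1 - r)
S = 91 / (1 - (1/4))
S = 91 / (3/4)
S = 364/3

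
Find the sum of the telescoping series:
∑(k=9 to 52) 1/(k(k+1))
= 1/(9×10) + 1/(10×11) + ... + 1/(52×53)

Partial fractions: 1/(k(k+1)) = 1/k - 1/(k+1)
The series telescopes:
= (1/9 - 1/10) + (1/10 - 1/11) + ... + (1/52 - 1/53)
= 1/9 - 1/53
= 44/477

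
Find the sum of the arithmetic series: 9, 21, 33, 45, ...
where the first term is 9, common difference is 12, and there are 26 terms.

Sₙ = n/2 × (first + last)
Last term = a + (n-1)d = 9 + (26-1)×12 = 309
S_26 = 26/2 × (9 + 309)
S_26 = 26/2 × 318 = 4134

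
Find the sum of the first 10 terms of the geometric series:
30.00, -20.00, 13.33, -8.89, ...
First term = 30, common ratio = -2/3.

Sₙ = a(1 - rⁿ) / (1 - r)
S_10 = 30(1 - (-2/3)^10) / (1 - (-2/3))
S_10 = 30(1 - (1024/59049)) / (5/3)
S_10 = 116050/6561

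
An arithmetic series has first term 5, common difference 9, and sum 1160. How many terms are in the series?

Using S = n/2 × [2a + (n-1)d]
1160 = n/2 × [2(5) + (n-1)(9)]
1160 = n/2 × [10 + 9n - 9]
2320 = n × [1 + 9n]
9n² + (1)n - 2320 = 0
Discriminant: Δ = (1)² - 4(9)(-2320) = 1 + 83520 = 83521
√Δ = 289
n = [-(1) + √Δ] / (2·9) = (-1 + 289) / 18 = 288 / 18 = 16
(The negative root is discarded since n must be a positive integer.)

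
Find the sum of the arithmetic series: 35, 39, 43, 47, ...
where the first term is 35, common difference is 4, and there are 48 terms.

Sₙ = n/2 × (first + last)
Last term = a + (n-1)d = 35 + (48-1)×4 = 223
S_48 = 48/2 × (35 + 223)
S_48 = 48/2 × 258 = 6192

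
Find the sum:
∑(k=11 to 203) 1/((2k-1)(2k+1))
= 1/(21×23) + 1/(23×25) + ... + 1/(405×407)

Partial fractions: 1/((2k-1)(2k+1)) = (1/2)[1/(2k-1) - 1/(2k+1)]
The series telescopes:
= (1/2)[1/21 - 1/407]
= 193/8547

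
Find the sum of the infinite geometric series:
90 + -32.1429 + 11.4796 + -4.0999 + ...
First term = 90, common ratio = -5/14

For |r| < 1, S = a / (1 - r)
S = 90 / (1 - (-5/14))
S = 90 / (19/14)
S = 1260/19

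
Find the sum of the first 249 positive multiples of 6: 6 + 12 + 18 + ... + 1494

Factor out 6: = 6(1 + 2 + ... + 249) = 6 × n(n+1)/2
= 6 × 249×250/2
= 6 × 31125
= 186750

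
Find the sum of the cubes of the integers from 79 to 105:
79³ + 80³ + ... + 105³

Use ∑_{k=1}^{n} k³ = [n(n+1)/2]², then subtract the first 78 terms.
∑_{k=1}^{105} k³ = [105×106/2]² = 5565² = 30969225
∑_{k=1}^{78} k³ = [78×79/2]² = 3081² = 9492561
∑_{k=79}^{105} k³ = 30969225 - 9492561 = 21476664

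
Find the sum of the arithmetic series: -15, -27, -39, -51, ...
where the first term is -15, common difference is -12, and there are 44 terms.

Sₙ = n/2 × (first + last)
Last term = a + (n-1)d = -15 + (44-1)×(-12) = -531
S_44 = 44/2 × (-15 + (-531))
S_44 = 44/2 × (-546) = -12012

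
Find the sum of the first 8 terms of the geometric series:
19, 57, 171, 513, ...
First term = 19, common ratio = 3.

Sₙ = a(1 - rⁿ) / (1 - r)
S_8 = 19(1 - 3^8) / (1 - 3)
S_8 = 19(1 - 6561) / (-2)
S_8 = 62320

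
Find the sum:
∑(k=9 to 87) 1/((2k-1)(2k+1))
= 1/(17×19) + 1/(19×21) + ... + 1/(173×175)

Partial fractions: 1/((2k-1)(2k+1)) = (1/2)[1/(2k-1) - 1/(2k+1)]
The series telescopes:
= (1/2)[1/17 - 1/175]
= 79/2975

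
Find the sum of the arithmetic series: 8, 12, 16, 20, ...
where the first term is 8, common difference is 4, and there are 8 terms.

Sₙ = n/2 × (first + last)
Last term = a + (n-1)d = 8 + (8-1)×4 = 36
S_8 = 8/2 × (8 + 36)
S_8 = 8/2 × 44 = 176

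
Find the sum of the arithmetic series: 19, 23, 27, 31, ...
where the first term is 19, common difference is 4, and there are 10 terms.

Sₙ = n/2 × (first + last)
Last term = a + (n-1)d = 19 + (10-1)×4 = 55
S_10 = 10/2 × (19 + 55)
S_10 = 10/2 × 74 = 370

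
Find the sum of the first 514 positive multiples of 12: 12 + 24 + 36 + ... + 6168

Factor out 12: = 12(1 + 2 + ... + 514) = 12 × n(n+1)/2
= 12 × 514×515/2
= 12 × 132355
= 1588260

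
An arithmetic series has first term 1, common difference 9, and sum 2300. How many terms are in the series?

Using S = n/2 × [2a + (n-1)d]
2300 = n/2 × [2(1) + (n-1)(9)]
2300 = n/2 × [2 + 9n - 9]
4600 = n × [-7 + 9n]
9n² + (-7)n - 4600 = 0
Discriminant: Δ = (-7)² - 4(9)(-4600) = 49 + 165600 = 165649
√Δ = 407
n = [-(-7) + √Δ] / (2·9) = (7 + 407) / 18 = 414 / 18 = 23
(The negative root is discarded since n must be a positive integer.)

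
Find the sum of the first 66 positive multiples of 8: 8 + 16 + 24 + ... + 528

Factor out 8: = 8(1 + 2 + ... + 66) = 8 × n(n+1)/2
= 8 × 66×67/2
= 8 × 2211
= 17688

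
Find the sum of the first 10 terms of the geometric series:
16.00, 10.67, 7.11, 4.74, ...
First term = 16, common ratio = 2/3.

Sₙ = a(1 - rⁿ) / (1 - r)
S_10 = 16(1 - (2/3)^10) / (1 - (2/3))
S_10 = 16(1 - (1024/59049)) / (1/3)
S_10 = 928400/19683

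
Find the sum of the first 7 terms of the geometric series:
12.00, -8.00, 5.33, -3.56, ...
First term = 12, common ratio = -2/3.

Sₙ = a(1 - rⁿ) / (1 - r)
S_7 = 12(1 - (-2/3)^7) / (1 - (-2/3))
S_7 = 12(1 - (-128/2187)) / (5/3)
S_7 = 1852/243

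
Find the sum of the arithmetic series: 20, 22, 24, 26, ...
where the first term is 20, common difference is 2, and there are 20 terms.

Sₙ = n/2 × (first + last)
Last term = a + (n-1)d = 20 + (20-1)×2 = 58
S_20 = 20/2 × (20 + 58)
S_20 = 20/2 × 78 = 780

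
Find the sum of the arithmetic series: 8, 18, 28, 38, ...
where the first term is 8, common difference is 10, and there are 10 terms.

Sₙ = n/2 × (first + last)
Last term = a + (n-1)d = 8 + (10-1)×10 = 98
S_10 = 10/2 × (8 + 98)
S_10 = 10/2 × 106 = 530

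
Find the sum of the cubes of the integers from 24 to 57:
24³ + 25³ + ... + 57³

Use ∑_{k=1}^{n} k³ = [n(n+1)/2]², then subtract the first 23 terms.
∑_{k=1}^{57} k³ = [57×58/2]² = 1653² = 2732409
∑_{k=1}^{23} k³ = [23×24/2]² = 276² = 76176
∑_{k=24}^{57} k³ = 2732409 - 76176 = 2656233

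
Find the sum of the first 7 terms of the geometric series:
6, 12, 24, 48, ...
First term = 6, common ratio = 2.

Sₙ = a(1 - rⁿ) / (1 - r)
S_7 = 6(1 - 2^7) / (1 - 2)
S_7 = 6(1 - 128) / (-1)
S_7 = 762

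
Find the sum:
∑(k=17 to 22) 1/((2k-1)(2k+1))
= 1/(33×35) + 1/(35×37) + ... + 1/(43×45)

Partial fractions: 1/((2k-1)(2k+1)) = (1/2)[1/(2k-1) - 1/(2k+1)]
The series telescopes:
= (1/2)[1/33 - 1/45]
= 2/495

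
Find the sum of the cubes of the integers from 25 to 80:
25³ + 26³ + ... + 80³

Use ∑_{k=1}^{n} k³ = [n(n+1)/2]², then subtract the first 24 terms.
∑_{k=1}^{80} k³ = [80×81/2]² = 3240² = 10497600
∑_{k=1}^{24} k³ = [24×25/2]² = 300² = 90000
∑_{k=25}^{80} k³ = 10497600 - 90000 = 10407600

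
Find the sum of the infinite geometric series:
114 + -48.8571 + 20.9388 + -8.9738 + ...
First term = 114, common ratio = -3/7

For |r| < 1, S = a / (1 - r)
S = 114 / (1 - (-3/7))
S = 114 / (10/7)
S = 399/5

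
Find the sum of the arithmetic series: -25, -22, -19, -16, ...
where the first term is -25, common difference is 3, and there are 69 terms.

Sₙ = n/2 × (first + last)
Last term = a + (n-1)d = -25 + (69-1)×3 = 179
S_69 = 69/2 × (-25 + 179)
S_69 = 69/2 × 154 = 5313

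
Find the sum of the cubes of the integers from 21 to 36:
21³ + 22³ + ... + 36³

Use ∑_{k=1}^{n} k³ = [n(n+1)/2]², then subtract the first 20 terms.
∑_{k=1}^{36} k³ = [36×37/2]² = 666² = 443556
∑_{k=1}^{20} k³ = [20×21/2]² = 210² = 44100
∑_{k=21}^{36} k³ = 443556 - 44100 = 399456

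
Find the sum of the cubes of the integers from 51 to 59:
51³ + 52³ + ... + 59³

Use ∑_{k=1}^{n} k³ = [n(n+1)/2]², then subtract the first 50 terms.
∑_{k=1}^{59} k³ = [59×60/2]² = 1770² = 3132900
∑_{k=1}^{50} k³ = [50×51/2]² = 1275² = 1625625
∑_{k=51}^{59} k³ = 3132900 - 1625625 = 1507275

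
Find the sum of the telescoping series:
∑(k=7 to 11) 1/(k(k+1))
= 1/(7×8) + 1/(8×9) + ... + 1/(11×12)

Partial fractions: 1/(k(k+1)) = 1/k - 1/(k+1)
The series telescopes:
= (1/7 - 1/8) + (1/8 - 1/9) + ... + (1/11 - 1/12)
= 1/7 - 1/12
= 5/84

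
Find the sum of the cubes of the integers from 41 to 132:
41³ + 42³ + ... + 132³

Use ∑_{k=1}^{n} k³ = [n(n+1)/2]², then subtract the first 40 terms.
∑_{k=1}^{132} k³ = [132×133/2]² = 8778² = 77053284
∑_{k=1}^{40} k³ = [40×41/2]² = 820² = 672400
∑_{k=41}^{132} k³ = 77053284 - 672400 = 76380884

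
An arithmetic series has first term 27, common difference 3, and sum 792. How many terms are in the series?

Using S = n/2 × [2a + (n-1)d]
792 = n/2 × [2(27) + (n-1)(3)]
792 = n/2 × [54 + 3n - 3]
1584 = n × [51 + 3n]
3n² + (51)n - 1584 = 0
Discriminant: Δ = (51)² - 4(3)(-1584) = 2601 + 19008 = 21609
√Δ = 147
n = [-(51) + √Δ] / (2·3) = (-51 + 147) / 6 = 96 / 6 = 16
(The negative root is discarded since n must be a positive integer.)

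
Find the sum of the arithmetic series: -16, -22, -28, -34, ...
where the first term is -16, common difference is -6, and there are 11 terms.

Sₙ = n/2 × (first + last)
Last term = a + (n-1)d = -16 + (11-1)×(-6) = -76
S_11 = 11/2 × (-16 + (-76))
S_11 = 11/2 × (-92) = -506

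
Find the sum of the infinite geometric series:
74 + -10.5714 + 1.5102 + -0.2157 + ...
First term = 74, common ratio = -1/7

For |r| < 1, S = a / (1 - r)
S = 74 / (1 - (-1/7))
S = 74 / (8/7)
S = 259/4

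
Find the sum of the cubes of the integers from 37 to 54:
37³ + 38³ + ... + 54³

Use ∑_{k=1}^{n} k³ = [n(n+1)/2]², then subtract the first 36 terms.
∑_{k=1}^{54} k³ = [54×55/2]² = 1485² = 2205225
∑_{k=1}^{36} k³ = [36×37/2]² = 666² = 443556
∑_{k=37}^{54} k³ = 2205225 - 443556 = 1761669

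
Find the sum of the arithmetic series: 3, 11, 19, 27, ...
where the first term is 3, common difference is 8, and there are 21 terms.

Sₙ = n/2 × (first + last)
Last term = a + (n-1)d = 3 + (21-1)×8 = 163
S_21 = 21/2 × (3 + 163)
S_21 = 21/2 × 166 = 1743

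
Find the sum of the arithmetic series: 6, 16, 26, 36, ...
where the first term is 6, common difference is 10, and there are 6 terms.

Sₙ = n/2 × (first + last)
Last term = a + (n-1)d = 6 + (6-1)×10 = 56
S_6 = 6/2 × (6 + 56)
S_6 = 6/2 × 62 = 186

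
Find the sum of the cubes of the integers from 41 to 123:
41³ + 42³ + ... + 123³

Use ∑_{k=1}^{n} k³ = [n(n+1)/2]², then subtract the first 40 terms.
∑_{k=1}^{123} k³ = [123×124/2]² = 7626² = 58155876
∑_{k=1}^{40} k³ = [40×41/2]² = 820² = 672400
∑_{k=41}^{123} k³ = 58155876 - 672400 = 57483476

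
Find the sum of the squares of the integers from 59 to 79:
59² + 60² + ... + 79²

Use ∑_{k=1}^{n} k² = n(n+1)(2n+1)/6, then subtract the first 58 terms.
∑_{k=1}^{79} k² = 79×80×159/6 = 167480
∑_{k=1}^{58} k² = 58×59×117/6 = 66729
∑_{k=59}^{79} k² = 167480 - 66729 = 100751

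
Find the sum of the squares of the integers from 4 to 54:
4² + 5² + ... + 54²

Use ∑_{k=1}^{n} k² = n(n+1)(2n+1)/6, then subtract the first 3 terms.
∑_{k=1}^{54} k² = 54×55×109/6 = 53955
∑_{k=1}^{3} k² = 3×4×7/6 = 14
∑_{k=4}^{54} k² = 53955 - 14 = 53941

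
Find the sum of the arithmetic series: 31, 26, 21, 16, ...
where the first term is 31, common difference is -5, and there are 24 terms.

Sₙ = n/2 × (first + last)
Last term = a + (n-1)d = 31 + (24-1)×(-5) = -84
S_24 = 24/2 × (31 + (-84))
S_24 = 24/2 × (-53) = -636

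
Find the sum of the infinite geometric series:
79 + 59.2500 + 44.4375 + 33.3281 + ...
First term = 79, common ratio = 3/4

For |r| < 1, S = a / (1 - r)
S = 79 / (1 - (3/4))
S = 79 / (1/4)
S = 316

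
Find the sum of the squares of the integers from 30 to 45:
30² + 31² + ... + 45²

Use ∑_{k=1}^{n} k² = n(n+1)(2n+1)/6, then subtract the first 29 terms.
∑_{k=1}^{45} k² = 45×46×91/6 = 31395
∑_{k=1}^{29} k² = 29×30×59/6 = 8555
∑_{k=30}^{45} k² = 31395 - 8555 = 22840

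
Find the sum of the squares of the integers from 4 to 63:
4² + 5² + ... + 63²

Use ∑_{k=1}^{n} k² = n(n+1)(2n+1)/6, then subtract the first 3 terms.
∑_{k=1}^{63} k² = 63×64×127/6 = 85344
∑_{k=1}^{3} k² = 3×4×7/6 = 14
∑_{k=4}^{63} k² = 85344 - 14 = 85330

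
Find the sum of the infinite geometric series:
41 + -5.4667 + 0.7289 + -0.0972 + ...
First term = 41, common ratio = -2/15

For |r| < 1, S = a / (1 - r)
S = 41 / (1 - (-2/15))
S = 41 / (17/15)
S = 615/17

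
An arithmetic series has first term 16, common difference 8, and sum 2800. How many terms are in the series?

Using S = n/2 × [2a + (n-1)d]
2800 = n/2 × [2(16) + (n-1)(8)]
2800 = n/2 × [32 + 8n - 8]
5600 = n × [24 + 8n]
8n² + (24)n - 5600 = 0
Discriminant: Δ = (24)² - 4(8)(-5600) = 576 + 179200 = 179776
√Δ = 424
n = [-(24) + √Δ] / (2·8) = (-24 + 424) / 16 = 400 / 16 = 25
(The negative root is discarded since n must be a positive integer.)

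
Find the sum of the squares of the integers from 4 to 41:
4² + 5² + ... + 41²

Use ∑_{k=1}^{n} k² = n(n+1)(2n+1)/6, then subtract the first 3 terms.
∑_{k=1}^{41} k² = 41×42×83/6 = 23821
∑_{k=1}^{3} k² = 3×4×7/6 = 14
∑_{k=4}^{41} k² = 23821 - 14 = 23807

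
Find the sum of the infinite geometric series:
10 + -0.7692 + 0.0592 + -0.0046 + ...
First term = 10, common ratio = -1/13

For |r| < 1, S = a / (1 - r)
S = 10 / (1 - (-1/13))
S = 10 / (14/13)
S = 65/7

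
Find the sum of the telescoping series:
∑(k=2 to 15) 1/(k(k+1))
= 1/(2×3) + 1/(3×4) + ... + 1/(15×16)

Partial fractions: 1/(k(k+1)) = 1/k - 1/(k+1)
The series telescopes:
= (1/2 - 1/3) + (1/3 - 1/4) + ... + (1/15 - 1/16)
= 1/2 - 1/16
= 7/16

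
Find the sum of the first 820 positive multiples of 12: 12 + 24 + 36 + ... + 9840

Factor out 12: = 12(1 + 2 + ... + 820) = 12 × n(n+1)/2
= 12 × 820×821/2
= 12 × 336610
= 4039320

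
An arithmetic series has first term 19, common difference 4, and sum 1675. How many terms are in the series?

Using S = n/2 × [2a + (n-1)d]
1675 = n/2 × [2(19) + (n-1)(4)]
1675 = n/2 × [38 + 4n - 4]
3350 = n × [34 + 4n]
4n² + (34)n - 3350 = 0
Discriminant: Δ = (34)² - 4(4)(-3350) = 1156 + 53600 = 54756
√Δ = 234
n = [-(34) + √Δ] / (2·4) = (-34 + 234) / 8 = 200 / 8 = 25
(The negative root is discarded since n must be a positive integer.)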